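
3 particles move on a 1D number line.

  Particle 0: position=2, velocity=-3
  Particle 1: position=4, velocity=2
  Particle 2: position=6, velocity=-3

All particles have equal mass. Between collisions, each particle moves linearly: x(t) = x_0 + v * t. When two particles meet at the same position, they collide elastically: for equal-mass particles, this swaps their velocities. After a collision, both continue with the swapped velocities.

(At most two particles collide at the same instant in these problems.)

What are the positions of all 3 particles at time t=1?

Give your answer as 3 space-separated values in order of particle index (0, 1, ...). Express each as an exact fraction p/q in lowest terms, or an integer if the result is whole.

Answer: -1 3 6

Derivation:
Collision at t=2/5: particles 1 and 2 swap velocities; positions: p0=4/5 p1=24/5 p2=24/5; velocities now: v0=-3 v1=-3 v2=2
Advance to t=1 (no further collisions before then); velocities: v0=-3 v1=-3 v2=2; positions = -1 3 6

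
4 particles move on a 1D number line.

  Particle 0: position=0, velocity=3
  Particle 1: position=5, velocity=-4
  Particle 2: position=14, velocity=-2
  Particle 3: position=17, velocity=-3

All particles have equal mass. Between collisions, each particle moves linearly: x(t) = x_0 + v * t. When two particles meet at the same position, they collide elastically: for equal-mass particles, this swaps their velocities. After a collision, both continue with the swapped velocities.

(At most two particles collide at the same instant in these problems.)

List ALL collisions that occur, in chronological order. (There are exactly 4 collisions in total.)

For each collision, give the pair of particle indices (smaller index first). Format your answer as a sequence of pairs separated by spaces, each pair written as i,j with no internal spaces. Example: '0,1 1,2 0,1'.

Answer: 0,1 1,2 2,3 1,2

Derivation:
Collision at t=5/7: particles 0 and 1 swap velocities; positions: p0=15/7 p1=15/7 p2=88/7 p3=104/7; velocities now: v0=-4 v1=3 v2=-2 v3=-3
Collision at t=14/5: particles 1 and 2 swap velocities; positions: p0=-31/5 p1=42/5 p2=42/5 p3=43/5; velocities now: v0=-4 v1=-2 v2=3 v3=-3
Collision at t=17/6: particles 2 and 3 swap velocities; positions: p0=-19/3 p1=25/3 p2=17/2 p3=17/2; velocities now: v0=-4 v1=-2 v2=-3 v3=3
Collision at t=3: particles 1 and 2 swap velocities; positions: p0=-7 p1=8 p2=8 p3=9; velocities now: v0=-4 v1=-3 v2=-2 v3=3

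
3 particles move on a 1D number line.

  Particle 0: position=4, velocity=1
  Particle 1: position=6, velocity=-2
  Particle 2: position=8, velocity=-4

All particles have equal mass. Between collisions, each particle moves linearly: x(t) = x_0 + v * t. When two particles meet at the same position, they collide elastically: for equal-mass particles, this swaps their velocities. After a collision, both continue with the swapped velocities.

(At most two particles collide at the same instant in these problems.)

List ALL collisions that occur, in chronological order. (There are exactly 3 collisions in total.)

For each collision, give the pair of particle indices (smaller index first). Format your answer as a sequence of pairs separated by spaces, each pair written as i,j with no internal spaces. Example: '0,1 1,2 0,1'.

Answer: 0,1 1,2 0,1

Derivation:
Collision at t=2/3: particles 0 and 1 swap velocities; positions: p0=14/3 p1=14/3 p2=16/3; velocities now: v0=-2 v1=1 v2=-4
Collision at t=4/5: particles 1 and 2 swap velocities; positions: p0=22/5 p1=24/5 p2=24/5; velocities now: v0=-2 v1=-4 v2=1
Collision at t=1: particles 0 and 1 swap velocities; positions: p0=4 p1=4 p2=5; velocities now: v0=-4 v1=-2 v2=1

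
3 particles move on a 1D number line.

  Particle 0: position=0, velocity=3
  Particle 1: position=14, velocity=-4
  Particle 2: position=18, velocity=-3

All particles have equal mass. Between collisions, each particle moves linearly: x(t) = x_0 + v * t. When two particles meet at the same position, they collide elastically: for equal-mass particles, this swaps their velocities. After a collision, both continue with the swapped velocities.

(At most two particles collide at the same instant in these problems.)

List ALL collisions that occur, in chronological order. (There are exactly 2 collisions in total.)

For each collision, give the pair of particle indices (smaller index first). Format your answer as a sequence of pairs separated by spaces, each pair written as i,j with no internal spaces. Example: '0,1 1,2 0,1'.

Collision at t=2: particles 0 and 1 swap velocities; positions: p0=6 p1=6 p2=12; velocities now: v0=-4 v1=3 v2=-3
Collision at t=3: particles 1 and 2 swap velocities; positions: p0=2 p1=9 p2=9; velocities now: v0=-4 v1=-3 v2=3

Answer: 0,1 1,2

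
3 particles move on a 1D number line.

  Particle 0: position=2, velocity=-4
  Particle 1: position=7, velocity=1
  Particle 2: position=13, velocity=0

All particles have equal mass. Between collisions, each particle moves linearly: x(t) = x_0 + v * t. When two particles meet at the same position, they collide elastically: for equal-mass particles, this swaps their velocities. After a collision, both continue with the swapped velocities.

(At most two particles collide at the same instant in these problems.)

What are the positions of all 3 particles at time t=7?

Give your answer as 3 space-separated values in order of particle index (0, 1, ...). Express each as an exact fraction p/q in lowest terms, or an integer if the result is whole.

Answer: -26 13 14

Derivation:
Collision at t=6: particles 1 and 2 swap velocities; positions: p0=-22 p1=13 p2=13; velocities now: v0=-4 v1=0 v2=1
Advance to t=7 (no further collisions before then); velocities: v0=-4 v1=0 v2=1; positions = -26 13 14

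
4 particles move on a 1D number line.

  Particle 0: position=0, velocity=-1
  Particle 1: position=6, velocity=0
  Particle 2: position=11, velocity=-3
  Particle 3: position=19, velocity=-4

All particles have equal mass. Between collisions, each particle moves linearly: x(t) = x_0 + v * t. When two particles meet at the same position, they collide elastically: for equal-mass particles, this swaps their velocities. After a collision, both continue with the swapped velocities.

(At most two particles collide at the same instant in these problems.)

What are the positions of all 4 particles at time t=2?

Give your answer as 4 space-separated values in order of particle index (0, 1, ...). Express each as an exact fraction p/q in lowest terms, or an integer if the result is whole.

Answer: -2 5 6 11

Derivation:
Collision at t=5/3: particles 1 and 2 swap velocities; positions: p0=-5/3 p1=6 p2=6 p3=37/3; velocities now: v0=-1 v1=-3 v2=0 v3=-4
Advance to t=2 (no further collisions before then); velocities: v0=-1 v1=-3 v2=0 v3=-4; positions = -2 5 6 11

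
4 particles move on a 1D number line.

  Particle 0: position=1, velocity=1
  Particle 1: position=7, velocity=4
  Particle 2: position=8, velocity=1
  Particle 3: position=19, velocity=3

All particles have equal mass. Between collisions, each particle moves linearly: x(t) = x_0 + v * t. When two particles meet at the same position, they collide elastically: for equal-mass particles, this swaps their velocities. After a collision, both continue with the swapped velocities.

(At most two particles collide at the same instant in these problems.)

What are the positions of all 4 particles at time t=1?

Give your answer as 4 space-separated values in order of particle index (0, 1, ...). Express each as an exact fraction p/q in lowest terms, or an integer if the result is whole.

Answer: 2 9 11 22

Derivation:
Collision at t=1/3: particles 1 and 2 swap velocities; positions: p0=4/3 p1=25/3 p2=25/3 p3=20; velocities now: v0=1 v1=1 v2=4 v3=3
Advance to t=1 (no further collisions before then); velocities: v0=1 v1=1 v2=4 v3=3; positions = 2 9 11 22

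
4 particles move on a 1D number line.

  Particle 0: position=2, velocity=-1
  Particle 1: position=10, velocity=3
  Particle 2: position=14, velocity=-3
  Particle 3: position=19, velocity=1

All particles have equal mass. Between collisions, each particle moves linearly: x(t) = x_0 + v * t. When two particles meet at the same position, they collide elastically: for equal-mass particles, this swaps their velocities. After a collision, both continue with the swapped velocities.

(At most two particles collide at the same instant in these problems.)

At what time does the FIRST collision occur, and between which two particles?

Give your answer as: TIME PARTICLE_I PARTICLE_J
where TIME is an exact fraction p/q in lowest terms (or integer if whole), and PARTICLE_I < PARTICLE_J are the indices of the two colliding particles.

Pair (0,1): pos 2,10 vel -1,3 -> not approaching (rel speed -4 <= 0)
Pair (1,2): pos 10,14 vel 3,-3 -> gap=4, closing at 6/unit, collide at t=2/3
Pair (2,3): pos 14,19 vel -3,1 -> not approaching (rel speed -4 <= 0)
Earliest collision: t=2/3 between 1 and 2

Answer: 2/3 1 2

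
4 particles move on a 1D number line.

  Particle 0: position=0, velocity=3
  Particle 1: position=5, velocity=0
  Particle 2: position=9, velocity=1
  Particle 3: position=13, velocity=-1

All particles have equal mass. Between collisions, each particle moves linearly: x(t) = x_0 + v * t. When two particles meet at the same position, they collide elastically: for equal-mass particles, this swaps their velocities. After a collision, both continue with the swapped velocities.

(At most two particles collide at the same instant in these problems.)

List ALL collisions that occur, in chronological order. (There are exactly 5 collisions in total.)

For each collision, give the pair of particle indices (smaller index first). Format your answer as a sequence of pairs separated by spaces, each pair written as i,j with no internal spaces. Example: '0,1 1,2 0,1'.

Answer: 0,1 2,3 1,2 2,3 0,1

Derivation:
Collision at t=5/3: particles 0 and 1 swap velocities; positions: p0=5 p1=5 p2=32/3 p3=34/3; velocities now: v0=0 v1=3 v2=1 v3=-1
Collision at t=2: particles 2 and 3 swap velocities; positions: p0=5 p1=6 p2=11 p3=11; velocities now: v0=0 v1=3 v2=-1 v3=1
Collision at t=13/4: particles 1 and 2 swap velocities; positions: p0=5 p1=39/4 p2=39/4 p3=49/4; velocities now: v0=0 v1=-1 v2=3 v3=1
Collision at t=9/2: particles 2 and 3 swap velocities; positions: p0=5 p1=17/2 p2=27/2 p3=27/2; velocities now: v0=0 v1=-1 v2=1 v3=3
Collision at t=8: particles 0 and 1 swap velocities; positions: p0=5 p1=5 p2=17 p3=24; velocities now: v0=-1 v1=0 v2=1 v3=3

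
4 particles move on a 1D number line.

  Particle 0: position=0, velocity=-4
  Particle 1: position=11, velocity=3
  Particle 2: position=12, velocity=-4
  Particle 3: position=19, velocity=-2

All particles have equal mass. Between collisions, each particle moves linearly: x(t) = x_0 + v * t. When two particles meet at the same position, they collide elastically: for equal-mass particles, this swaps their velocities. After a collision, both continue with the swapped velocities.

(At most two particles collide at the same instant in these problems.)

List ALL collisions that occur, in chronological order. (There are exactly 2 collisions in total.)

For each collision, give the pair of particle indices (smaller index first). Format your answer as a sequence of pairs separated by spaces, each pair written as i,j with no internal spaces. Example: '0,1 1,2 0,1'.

Collision at t=1/7: particles 1 and 2 swap velocities; positions: p0=-4/7 p1=80/7 p2=80/7 p3=131/7; velocities now: v0=-4 v1=-4 v2=3 v3=-2
Collision at t=8/5: particles 2 and 3 swap velocities; positions: p0=-32/5 p1=28/5 p2=79/5 p3=79/5; velocities now: v0=-4 v1=-4 v2=-2 v3=3

Answer: 1,2 2,3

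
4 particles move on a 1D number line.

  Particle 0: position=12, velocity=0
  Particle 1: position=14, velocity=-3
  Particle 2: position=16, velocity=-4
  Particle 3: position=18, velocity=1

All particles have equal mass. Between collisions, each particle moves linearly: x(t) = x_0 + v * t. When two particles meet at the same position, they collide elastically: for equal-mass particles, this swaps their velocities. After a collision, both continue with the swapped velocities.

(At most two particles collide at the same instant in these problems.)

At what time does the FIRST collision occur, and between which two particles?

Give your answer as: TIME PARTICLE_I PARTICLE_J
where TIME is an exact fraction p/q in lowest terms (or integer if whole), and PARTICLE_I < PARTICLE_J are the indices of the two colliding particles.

Pair (0,1): pos 12,14 vel 0,-3 -> gap=2, closing at 3/unit, collide at t=2/3
Pair (1,2): pos 14,16 vel -3,-4 -> gap=2, closing at 1/unit, collide at t=2
Pair (2,3): pos 16,18 vel -4,1 -> not approaching (rel speed -5 <= 0)
Earliest collision: t=2/3 between 0 and 1

Answer: 2/3 0 1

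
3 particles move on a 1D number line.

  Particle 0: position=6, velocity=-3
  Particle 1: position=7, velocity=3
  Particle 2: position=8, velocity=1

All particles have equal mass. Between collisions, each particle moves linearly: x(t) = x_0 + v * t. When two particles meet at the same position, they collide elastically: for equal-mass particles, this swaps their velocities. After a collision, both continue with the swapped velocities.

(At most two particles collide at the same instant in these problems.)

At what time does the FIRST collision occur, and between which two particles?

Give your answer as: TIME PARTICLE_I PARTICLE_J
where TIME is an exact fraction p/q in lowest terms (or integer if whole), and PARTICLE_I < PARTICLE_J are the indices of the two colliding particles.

Answer: 1/2 1 2

Derivation:
Pair (0,1): pos 6,7 vel -3,3 -> not approaching (rel speed -6 <= 0)
Pair (1,2): pos 7,8 vel 3,1 -> gap=1, closing at 2/unit, collide at t=1/2
Earliest collision: t=1/2 between 1 and 2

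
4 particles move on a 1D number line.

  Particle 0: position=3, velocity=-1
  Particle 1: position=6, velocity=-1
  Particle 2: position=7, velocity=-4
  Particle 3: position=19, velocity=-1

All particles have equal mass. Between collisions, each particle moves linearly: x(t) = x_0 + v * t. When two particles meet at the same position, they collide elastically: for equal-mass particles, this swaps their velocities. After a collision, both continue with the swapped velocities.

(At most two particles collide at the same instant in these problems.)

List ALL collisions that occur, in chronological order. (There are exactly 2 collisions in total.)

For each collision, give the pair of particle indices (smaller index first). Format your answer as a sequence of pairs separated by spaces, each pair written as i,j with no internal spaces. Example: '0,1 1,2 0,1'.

Collision at t=1/3: particles 1 and 2 swap velocities; positions: p0=8/3 p1=17/3 p2=17/3 p3=56/3; velocities now: v0=-1 v1=-4 v2=-1 v3=-1
Collision at t=4/3: particles 0 and 1 swap velocities; positions: p0=5/3 p1=5/3 p2=14/3 p3=53/3; velocities now: v0=-4 v1=-1 v2=-1 v3=-1

Answer: 1,2 0,1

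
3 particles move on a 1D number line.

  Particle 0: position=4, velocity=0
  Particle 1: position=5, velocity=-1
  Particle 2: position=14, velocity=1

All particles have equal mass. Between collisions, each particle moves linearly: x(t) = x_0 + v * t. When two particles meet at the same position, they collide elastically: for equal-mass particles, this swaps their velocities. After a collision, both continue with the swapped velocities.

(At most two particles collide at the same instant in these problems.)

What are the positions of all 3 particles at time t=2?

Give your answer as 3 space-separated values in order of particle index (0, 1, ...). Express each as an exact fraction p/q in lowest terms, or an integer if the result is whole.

Answer: 3 4 16

Derivation:
Collision at t=1: particles 0 and 1 swap velocities; positions: p0=4 p1=4 p2=15; velocities now: v0=-1 v1=0 v2=1
Advance to t=2 (no further collisions before then); velocities: v0=-1 v1=0 v2=1; positions = 3 4 16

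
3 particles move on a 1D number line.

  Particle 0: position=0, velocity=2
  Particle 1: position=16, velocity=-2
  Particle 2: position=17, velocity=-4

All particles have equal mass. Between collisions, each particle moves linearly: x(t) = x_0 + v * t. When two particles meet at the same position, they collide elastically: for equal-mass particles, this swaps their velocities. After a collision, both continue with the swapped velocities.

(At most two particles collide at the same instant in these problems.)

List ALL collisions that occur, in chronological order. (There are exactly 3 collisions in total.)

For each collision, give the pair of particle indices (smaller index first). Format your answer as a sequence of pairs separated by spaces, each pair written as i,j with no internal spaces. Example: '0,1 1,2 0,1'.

Collision at t=1/2: particles 1 and 2 swap velocities; positions: p0=1 p1=15 p2=15; velocities now: v0=2 v1=-4 v2=-2
Collision at t=17/6: particles 0 and 1 swap velocities; positions: p0=17/3 p1=17/3 p2=31/3; velocities now: v0=-4 v1=2 v2=-2
Collision at t=4: particles 1 and 2 swap velocities; positions: p0=1 p1=8 p2=8; velocities now: v0=-4 v1=-2 v2=2

Answer: 1,2 0,1 1,2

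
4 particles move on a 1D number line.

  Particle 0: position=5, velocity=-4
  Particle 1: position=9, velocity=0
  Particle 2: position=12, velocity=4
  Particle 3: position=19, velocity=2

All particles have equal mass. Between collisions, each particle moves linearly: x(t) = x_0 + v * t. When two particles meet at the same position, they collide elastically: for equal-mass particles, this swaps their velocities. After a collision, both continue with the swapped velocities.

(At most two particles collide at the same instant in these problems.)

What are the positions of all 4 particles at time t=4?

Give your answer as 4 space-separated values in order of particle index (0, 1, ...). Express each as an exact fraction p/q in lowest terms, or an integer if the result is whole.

Answer: -11 9 27 28

Derivation:
Collision at t=7/2: particles 2 and 3 swap velocities; positions: p0=-9 p1=9 p2=26 p3=26; velocities now: v0=-4 v1=0 v2=2 v3=4
Advance to t=4 (no further collisions before then); velocities: v0=-4 v1=0 v2=2 v3=4; positions = -11 9 27 28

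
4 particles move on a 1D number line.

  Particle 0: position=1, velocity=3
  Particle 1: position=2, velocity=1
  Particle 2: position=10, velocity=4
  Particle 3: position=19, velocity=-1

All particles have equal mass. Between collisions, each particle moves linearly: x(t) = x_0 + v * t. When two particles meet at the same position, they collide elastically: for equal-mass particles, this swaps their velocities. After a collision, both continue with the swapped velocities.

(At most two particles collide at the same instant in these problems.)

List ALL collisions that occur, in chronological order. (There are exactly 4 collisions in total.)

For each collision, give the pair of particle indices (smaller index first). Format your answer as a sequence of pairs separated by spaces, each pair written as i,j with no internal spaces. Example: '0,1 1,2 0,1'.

Answer: 0,1 2,3 1,2 0,1

Derivation:
Collision at t=1/2: particles 0 and 1 swap velocities; positions: p0=5/2 p1=5/2 p2=12 p3=37/2; velocities now: v0=1 v1=3 v2=4 v3=-1
Collision at t=9/5: particles 2 and 3 swap velocities; positions: p0=19/5 p1=32/5 p2=86/5 p3=86/5; velocities now: v0=1 v1=3 v2=-1 v3=4
Collision at t=9/2: particles 1 and 2 swap velocities; positions: p0=13/2 p1=29/2 p2=29/2 p3=28; velocities now: v0=1 v1=-1 v2=3 v3=4
Collision at t=17/2: particles 0 and 1 swap velocities; positions: p0=21/2 p1=21/2 p2=53/2 p3=44; velocities now: v0=-1 v1=1 v2=3 v3=4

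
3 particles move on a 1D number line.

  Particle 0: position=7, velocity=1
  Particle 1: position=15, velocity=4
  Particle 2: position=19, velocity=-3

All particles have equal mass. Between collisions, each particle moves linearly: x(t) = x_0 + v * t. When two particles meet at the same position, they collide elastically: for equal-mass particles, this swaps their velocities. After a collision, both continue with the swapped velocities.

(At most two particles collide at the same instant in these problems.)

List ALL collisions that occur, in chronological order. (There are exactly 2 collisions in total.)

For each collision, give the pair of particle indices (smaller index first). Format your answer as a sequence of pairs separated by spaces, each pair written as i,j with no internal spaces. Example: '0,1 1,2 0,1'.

Answer: 1,2 0,1

Derivation:
Collision at t=4/7: particles 1 and 2 swap velocities; positions: p0=53/7 p1=121/7 p2=121/7; velocities now: v0=1 v1=-3 v2=4
Collision at t=3: particles 0 and 1 swap velocities; positions: p0=10 p1=10 p2=27; velocities now: v0=-3 v1=1 v2=4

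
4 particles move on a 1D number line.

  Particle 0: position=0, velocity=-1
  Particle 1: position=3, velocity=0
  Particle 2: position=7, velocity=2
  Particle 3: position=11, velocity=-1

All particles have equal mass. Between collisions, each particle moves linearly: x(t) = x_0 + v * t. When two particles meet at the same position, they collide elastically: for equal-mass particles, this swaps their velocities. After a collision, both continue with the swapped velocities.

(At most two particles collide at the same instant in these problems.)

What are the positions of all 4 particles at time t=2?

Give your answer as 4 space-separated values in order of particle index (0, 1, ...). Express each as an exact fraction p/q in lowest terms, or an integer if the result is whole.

Answer: -2 3 9 11

Derivation:
Collision at t=4/3: particles 2 and 3 swap velocities; positions: p0=-4/3 p1=3 p2=29/3 p3=29/3; velocities now: v0=-1 v1=0 v2=-1 v3=2
Advance to t=2 (no further collisions before then); velocities: v0=-1 v1=0 v2=-1 v3=2; positions = -2 3 9 11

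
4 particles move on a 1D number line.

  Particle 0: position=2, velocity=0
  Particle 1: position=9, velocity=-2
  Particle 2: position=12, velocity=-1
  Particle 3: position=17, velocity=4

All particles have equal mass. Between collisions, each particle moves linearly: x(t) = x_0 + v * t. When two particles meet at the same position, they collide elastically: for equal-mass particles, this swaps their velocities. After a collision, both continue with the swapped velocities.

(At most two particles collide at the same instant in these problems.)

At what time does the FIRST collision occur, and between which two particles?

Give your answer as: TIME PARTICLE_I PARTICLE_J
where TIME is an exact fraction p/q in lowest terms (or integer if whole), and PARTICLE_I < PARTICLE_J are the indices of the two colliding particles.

Pair (0,1): pos 2,9 vel 0,-2 -> gap=7, closing at 2/unit, collide at t=7/2
Pair (1,2): pos 9,12 vel -2,-1 -> not approaching (rel speed -1 <= 0)
Pair (2,3): pos 12,17 vel -1,4 -> not approaching (rel speed -5 <= 0)
Earliest collision: t=7/2 between 0 and 1

Answer: 7/2 0 1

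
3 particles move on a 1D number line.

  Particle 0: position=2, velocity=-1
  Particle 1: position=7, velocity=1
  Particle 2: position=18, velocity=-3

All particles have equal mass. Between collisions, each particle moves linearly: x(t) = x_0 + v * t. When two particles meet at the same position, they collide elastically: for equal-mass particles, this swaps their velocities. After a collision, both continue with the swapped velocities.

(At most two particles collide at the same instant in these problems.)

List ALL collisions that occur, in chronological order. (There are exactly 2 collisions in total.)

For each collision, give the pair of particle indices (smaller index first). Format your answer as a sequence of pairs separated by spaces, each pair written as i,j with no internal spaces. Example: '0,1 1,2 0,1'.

Answer: 1,2 0,1

Derivation:
Collision at t=11/4: particles 1 and 2 swap velocities; positions: p0=-3/4 p1=39/4 p2=39/4; velocities now: v0=-1 v1=-3 v2=1
Collision at t=8: particles 0 and 1 swap velocities; positions: p0=-6 p1=-6 p2=15; velocities now: v0=-3 v1=-1 v2=1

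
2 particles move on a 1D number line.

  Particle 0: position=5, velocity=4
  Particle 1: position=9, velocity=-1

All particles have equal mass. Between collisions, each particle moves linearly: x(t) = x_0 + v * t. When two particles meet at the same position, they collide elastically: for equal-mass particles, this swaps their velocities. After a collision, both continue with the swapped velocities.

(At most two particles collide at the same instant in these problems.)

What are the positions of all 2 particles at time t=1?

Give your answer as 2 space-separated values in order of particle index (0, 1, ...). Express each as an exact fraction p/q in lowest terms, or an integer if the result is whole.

Answer: 8 9

Derivation:
Collision at t=4/5: particles 0 and 1 swap velocities; positions: p0=41/5 p1=41/5; velocities now: v0=-1 v1=4
Advance to t=1 (no further collisions before then); velocities: v0=-1 v1=4; positions = 8 9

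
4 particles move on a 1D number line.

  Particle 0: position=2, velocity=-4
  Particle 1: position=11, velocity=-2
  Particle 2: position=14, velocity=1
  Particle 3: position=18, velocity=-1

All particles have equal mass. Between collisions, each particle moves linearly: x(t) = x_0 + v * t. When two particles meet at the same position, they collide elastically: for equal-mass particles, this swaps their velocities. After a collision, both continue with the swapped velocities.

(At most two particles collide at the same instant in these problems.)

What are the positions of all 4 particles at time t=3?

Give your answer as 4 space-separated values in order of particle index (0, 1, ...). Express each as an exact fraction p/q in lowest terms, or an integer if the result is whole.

Answer: -10 5 15 17

Derivation:
Collision at t=2: particles 2 and 3 swap velocities; positions: p0=-6 p1=7 p2=16 p3=16; velocities now: v0=-4 v1=-2 v2=-1 v3=1
Advance to t=3 (no further collisions before then); velocities: v0=-4 v1=-2 v2=-1 v3=1; positions = -10 5 15 17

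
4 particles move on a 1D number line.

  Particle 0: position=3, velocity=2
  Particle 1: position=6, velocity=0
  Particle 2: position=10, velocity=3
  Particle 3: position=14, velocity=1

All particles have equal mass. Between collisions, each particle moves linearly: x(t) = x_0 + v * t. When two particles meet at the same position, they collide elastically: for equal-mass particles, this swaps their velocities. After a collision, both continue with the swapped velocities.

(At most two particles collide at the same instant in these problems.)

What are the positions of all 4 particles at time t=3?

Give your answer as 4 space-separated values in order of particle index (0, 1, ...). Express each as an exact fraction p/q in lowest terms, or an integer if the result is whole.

Answer: 6 9 17 19

Derivation:
Collision at t=3/2: particles 0 and 1 swap velocities; positions: p0=6 p1=6 p2=29/2 p3=31/2; velocities now: v0=0 v1=2 v2=3 v3=1
Collision at t=2: particles 2 and 3 swap velocities; positions: p0=6 p1=7 p2=16 p3=16; velocities now: v0=0 v1=2 v2=1 v3=3
Advance to t=3 (no further collisions before then); velocities: v0=0 v1=2 v2=1 v3=3; positions = 6 9 17 19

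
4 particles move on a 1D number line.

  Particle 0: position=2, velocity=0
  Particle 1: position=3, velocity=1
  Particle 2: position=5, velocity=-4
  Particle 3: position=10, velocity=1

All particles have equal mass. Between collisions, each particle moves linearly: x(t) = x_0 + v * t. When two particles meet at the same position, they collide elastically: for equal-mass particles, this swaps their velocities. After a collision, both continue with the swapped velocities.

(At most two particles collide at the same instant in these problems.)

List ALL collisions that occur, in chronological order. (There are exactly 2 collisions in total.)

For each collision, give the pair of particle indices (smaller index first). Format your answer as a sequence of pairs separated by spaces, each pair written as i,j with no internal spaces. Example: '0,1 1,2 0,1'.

Collision at t=2/5: particles 1 and 2 swap velocities; positions: p0=2 p1=17/5 p2=17/5 p3=52/5; velocities now: v0=0 v1=-4 v2=1 v3=1
Collision at t=3/4: particles 0 and 1 swap velocities; positions: p0=2 p1=2 p2=15/4 p3=43/4; velocities now: v0=-4 v1=0 v2=1 v3=1

Answer: 1,2 0,1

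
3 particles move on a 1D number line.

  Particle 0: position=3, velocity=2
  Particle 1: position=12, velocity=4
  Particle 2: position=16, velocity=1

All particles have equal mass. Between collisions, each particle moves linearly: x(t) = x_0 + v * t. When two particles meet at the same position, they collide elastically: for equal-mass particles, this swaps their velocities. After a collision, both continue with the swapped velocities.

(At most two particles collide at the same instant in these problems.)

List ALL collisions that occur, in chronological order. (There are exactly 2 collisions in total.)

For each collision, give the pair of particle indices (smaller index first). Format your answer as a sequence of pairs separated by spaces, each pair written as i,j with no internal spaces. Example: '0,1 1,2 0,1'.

Answer: 1,2 0,1

Derivation:
Collision at t=4/3: particles 1 and 2 swap velocities; positions: p0=17/3 p1=52/3 p2=52/3; velocities now: v0=2 v1=1 v2=4
Collision at t=13: particles 0 and 1 swap velocities; positions: p0=29 p1=29 p2=64; velocities now: v0=1 v1=2 v2=4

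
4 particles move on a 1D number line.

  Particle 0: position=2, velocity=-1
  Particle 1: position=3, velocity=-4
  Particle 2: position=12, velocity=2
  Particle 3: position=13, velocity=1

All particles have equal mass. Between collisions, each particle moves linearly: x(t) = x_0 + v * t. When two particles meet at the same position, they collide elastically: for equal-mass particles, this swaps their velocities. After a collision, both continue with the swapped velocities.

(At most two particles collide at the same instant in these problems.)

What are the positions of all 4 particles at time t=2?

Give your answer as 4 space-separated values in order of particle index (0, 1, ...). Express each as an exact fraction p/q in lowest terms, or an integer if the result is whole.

Answer: -5 0 15 16

Derivation:
Collision at t=1/3: particles 0 and 1 swap velocities; positions: p0=5/3 p1=5/3 p2=38/3 p3=40/3; velocities now: v0=-4 v1=-1 v2=2 v3=1
Collision at t=1: particles 2 and 3 swap velocities; positions: p0=-1 p1=1 p2=14 p3=14; velocities now: v0=-4 v1=-1 v2=1 v3=2
Advance to t=2 (no further collisions before then); velocities: v0=-4 v1=-1 v2=1 v3=2; positions = -5 0 15 16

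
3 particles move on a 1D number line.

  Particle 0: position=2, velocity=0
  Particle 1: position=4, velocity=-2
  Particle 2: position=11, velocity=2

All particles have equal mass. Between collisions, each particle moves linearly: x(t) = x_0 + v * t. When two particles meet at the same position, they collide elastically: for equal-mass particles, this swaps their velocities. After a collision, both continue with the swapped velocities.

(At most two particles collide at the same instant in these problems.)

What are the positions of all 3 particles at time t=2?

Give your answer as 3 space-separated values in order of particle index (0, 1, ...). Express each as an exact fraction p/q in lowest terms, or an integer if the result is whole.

Answer: 0 2 15

Derivation:
Collision at t=1: particles 0 and 1 swap velocities; positions: p0=2 p1=2 p2=13; velocities now: v0=-2 v1=0 v2=2
Advance to t=2 (no further collisions before then); velocities: v0=-2 v1=0 v2=2; positions = 0 2 15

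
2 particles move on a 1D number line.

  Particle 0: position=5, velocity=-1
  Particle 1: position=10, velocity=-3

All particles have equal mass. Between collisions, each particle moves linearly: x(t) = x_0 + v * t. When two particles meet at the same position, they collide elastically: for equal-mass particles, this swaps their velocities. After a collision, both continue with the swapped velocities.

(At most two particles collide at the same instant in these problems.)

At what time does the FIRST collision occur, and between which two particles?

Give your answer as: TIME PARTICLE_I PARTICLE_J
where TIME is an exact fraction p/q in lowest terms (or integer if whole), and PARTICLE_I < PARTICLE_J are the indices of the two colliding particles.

Answer: 5/2 0 1

Derivation:
Pair (0,1): pos 5,10 vel -1,-3 -> gap=5, closing at 2/unit, collide at t=5/2
Earliest collision: t=5/2 between 0 and 1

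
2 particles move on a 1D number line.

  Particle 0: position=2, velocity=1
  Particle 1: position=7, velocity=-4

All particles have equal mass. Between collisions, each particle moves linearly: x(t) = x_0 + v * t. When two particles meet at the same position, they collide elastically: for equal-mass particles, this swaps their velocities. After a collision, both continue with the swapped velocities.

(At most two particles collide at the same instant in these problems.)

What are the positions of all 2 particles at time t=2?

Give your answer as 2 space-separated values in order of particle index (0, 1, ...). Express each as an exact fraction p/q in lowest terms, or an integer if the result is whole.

Collision at t=1: particles 0 and 1 swap velocities; positions: p0=3 p1=3; velocities now: v0=-4 v1=1
Advance to t=2 (no further collisions before then); velocities: v0=-4 v1=1; positions = -1 4

Answer: -1 4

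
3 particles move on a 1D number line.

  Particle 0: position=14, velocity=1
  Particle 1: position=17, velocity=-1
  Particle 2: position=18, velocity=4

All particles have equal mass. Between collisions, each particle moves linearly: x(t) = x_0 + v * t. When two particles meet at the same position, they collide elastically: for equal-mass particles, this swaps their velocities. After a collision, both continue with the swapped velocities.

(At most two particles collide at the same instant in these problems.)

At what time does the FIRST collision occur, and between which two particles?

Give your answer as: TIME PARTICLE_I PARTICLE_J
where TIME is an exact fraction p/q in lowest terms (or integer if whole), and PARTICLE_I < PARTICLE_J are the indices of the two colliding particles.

Answer: 3/2 0 1

Derivation:
Pair (0,1): pos 14,17 vel 1,-1 -> gap=3, closing at 2/unit, collide at t=3/2
Pair (1,2): pos 17,18 vel -1,4 -> not approaching (rel speed -5 <= 0)
Earliest collision: t=3/2 between 0 and 1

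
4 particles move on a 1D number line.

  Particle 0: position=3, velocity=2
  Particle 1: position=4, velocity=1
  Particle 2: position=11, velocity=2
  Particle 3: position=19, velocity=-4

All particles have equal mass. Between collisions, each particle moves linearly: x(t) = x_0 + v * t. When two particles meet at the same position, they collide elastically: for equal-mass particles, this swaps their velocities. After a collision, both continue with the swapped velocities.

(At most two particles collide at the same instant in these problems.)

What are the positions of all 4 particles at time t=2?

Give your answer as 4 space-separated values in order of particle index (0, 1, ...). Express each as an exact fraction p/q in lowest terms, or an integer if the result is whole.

Answer: 6 7 11 15

Derivation:
Collision at t=1: particles 0 and 1 swap velocities; positions: p0=5 p1=5 p2=13 p3=15; velocities now: v0=1 v1=2 v2=2 v3=-4
Collision at t=4/3: particles 2 and 3 swap velocities; positions: p0=16/3 p1=17/3 p2=41/3 p3=41/3; velocities now: v0=1 v1=2 v2=-4 v3=2
Advance to t=2 (no further collisions before then); velocities: v0=1 v1=2 v2=-4 v3=2; positions = 6 7 11 15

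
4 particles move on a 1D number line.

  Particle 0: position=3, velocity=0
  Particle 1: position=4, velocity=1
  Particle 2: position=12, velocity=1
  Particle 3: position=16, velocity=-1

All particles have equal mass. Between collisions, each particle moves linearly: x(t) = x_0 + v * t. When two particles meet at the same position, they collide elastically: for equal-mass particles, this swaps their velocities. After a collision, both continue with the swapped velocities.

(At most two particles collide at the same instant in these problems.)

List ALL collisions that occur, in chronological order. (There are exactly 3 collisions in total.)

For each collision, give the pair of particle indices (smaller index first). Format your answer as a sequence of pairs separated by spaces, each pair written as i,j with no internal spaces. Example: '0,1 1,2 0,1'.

Answer: 2,3 1,2 0,1

Derivation:
Collision at t=2: particles 2 and 3 swap velocities; positions: p0=3 p1=6 p2=14 p3=14; velocities now: v0=0 v1=1 v2=-1 v3=1
Collision at t=6: particles 1 and 2 swap velocities; positions: p0=3 p1=10 p2=10 p3=18; velocities now: v0=0 v1=-1 v2=1 v3=1
Collision at t=13: particles 0 and 1 swap velocities; positions: p0=3 p1=3 p2=17 p3=25; velocities now: v0=-1 v1=0 v2=1 v3=1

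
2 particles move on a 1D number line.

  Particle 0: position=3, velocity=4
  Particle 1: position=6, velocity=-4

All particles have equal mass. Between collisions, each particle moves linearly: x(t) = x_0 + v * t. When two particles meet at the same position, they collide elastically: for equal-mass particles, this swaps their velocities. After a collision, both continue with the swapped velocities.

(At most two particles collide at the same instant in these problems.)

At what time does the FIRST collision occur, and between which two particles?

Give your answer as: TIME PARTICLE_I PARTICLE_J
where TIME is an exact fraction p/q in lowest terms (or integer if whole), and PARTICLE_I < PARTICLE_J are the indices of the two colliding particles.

Answer: 3/8 0 1

Derivation:
Pair (0,1): pos 3,6 vel 4,-4 -> gap=3, closing at 8/unit, collide at t=3/8
Earliest collision: t=3/8 between 0 and 1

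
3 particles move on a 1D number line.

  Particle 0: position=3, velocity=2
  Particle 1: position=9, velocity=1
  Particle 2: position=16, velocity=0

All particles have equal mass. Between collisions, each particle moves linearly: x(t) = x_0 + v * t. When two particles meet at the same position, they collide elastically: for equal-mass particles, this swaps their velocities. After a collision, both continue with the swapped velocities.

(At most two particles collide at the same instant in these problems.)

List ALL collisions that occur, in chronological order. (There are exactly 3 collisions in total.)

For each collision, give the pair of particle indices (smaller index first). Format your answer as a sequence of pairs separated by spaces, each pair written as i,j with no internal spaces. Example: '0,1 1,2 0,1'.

Collision at t=6: particles 0 and 1 swap velocities; positions: p0=15 p1=15 p2=16; velocities now: v0=1 v1=2 v2=0
Collision at t=13/2: particles 1 and 2 swap velocities; positions: p0=31/2 p1=16 p2=16; velocities now: v0=1 v1=0 v2=2
Collision at t=7: particles 0 and 1 swap velocities; positions: p0=16 p1=16 p2=17; velocities now: v0=0 v1=1 v2=2

Answer: 0,1 1,2 0,1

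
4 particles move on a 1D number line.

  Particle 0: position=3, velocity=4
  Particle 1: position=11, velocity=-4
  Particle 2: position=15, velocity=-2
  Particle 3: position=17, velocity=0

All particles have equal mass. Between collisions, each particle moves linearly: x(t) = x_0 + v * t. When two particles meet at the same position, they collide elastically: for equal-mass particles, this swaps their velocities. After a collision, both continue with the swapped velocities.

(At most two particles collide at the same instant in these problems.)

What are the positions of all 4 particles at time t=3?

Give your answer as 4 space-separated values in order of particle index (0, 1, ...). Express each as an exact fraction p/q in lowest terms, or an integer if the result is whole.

Answer: -1 9 15 17

Derivation:
Collision at t=1: particles 0 and 1 swap velocities; positions: p0=7 p1=7 p2=13 p3=17; velocities now: v0=-4 v1=4 v2=-2 v3=0
Collision at t=2: particles 1 and 2 swap velocities; positions: p0=3 p1=11 p2=11 p3=17; velocities now: v0=-4 v1=-2 v2=4 v3=0
Advance to t=3 (no further collisions before then); velocities: v0=-4 v1=-2 v2=4 v3=0; positions = -1 9 15 17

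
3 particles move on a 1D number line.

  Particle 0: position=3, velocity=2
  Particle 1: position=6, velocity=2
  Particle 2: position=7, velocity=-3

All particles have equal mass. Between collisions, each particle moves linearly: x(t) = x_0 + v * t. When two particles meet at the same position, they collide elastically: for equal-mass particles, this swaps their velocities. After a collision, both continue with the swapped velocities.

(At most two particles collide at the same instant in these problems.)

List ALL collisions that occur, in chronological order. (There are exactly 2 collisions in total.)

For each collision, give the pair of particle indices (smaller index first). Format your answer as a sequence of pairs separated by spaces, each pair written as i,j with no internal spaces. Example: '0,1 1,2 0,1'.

Collision at t=1/5: particles 1 and 2 swap velocities; positions: p0=17/5 p1=32/5 p2=32/5; velocities now: v0=2 v1=-3 v2=2
Collision at t=4/5: particles 0 and 1 swap velocities; positions: p0=23/5 p1=23/5 p2=38/5; velocities now: v0=-3 v1=2 v2=2

Answer: 1,2 0,1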